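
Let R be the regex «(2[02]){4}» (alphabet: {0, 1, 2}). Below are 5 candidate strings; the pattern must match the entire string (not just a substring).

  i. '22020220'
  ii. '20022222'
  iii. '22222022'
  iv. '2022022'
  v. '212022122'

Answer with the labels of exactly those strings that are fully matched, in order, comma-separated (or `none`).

iii

i → no match
ii → no match
iii → match
iv → no match
v → no match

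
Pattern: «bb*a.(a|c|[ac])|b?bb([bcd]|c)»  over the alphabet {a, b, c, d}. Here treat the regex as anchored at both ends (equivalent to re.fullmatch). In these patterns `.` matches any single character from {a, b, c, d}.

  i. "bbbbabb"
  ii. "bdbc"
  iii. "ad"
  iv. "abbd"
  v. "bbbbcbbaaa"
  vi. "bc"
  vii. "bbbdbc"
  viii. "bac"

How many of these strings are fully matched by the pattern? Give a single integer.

i → no match
ii → no match
iii → no match
iv → no match
v → no match
vi → no match
vii → no match
viii → no match
Total matched: 0

0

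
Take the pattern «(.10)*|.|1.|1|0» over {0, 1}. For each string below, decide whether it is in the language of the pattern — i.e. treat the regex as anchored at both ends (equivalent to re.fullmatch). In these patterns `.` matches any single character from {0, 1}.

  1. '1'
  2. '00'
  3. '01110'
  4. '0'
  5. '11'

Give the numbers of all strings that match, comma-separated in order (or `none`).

1 → match
2 → no match
3 → no match
4 → match
5 → match

1, 4, 5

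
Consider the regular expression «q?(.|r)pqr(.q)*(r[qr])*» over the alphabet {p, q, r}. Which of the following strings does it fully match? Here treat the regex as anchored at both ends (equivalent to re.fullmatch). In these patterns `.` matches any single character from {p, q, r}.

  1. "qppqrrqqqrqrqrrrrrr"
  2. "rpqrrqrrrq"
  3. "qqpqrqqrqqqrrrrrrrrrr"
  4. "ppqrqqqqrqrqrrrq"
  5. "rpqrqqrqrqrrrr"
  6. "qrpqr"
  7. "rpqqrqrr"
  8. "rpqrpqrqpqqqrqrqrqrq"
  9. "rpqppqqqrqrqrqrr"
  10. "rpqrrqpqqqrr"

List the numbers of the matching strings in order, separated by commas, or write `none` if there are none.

1 → match
2. "rpqrrqrrrq" → match
3 → match
4 → match
5 → match
6. "qrpqr" → match
7. "rpqqrqrr" → no match
8 → match
9 → no match
10. "rpqrrqpqqqrr" → match

1, 2, 3, 4, 5, 6, 8, 10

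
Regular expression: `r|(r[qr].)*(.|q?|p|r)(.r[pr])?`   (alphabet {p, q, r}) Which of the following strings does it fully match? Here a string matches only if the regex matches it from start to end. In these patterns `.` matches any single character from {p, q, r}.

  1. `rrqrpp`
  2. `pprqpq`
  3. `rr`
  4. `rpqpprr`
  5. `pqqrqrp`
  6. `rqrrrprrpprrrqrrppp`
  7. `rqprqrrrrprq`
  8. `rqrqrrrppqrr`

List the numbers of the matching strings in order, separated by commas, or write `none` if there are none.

none

1 → no match
2 → no match
3 → no match
4 → no match
5 → no match
6 → no match
7 → no match
8 → no match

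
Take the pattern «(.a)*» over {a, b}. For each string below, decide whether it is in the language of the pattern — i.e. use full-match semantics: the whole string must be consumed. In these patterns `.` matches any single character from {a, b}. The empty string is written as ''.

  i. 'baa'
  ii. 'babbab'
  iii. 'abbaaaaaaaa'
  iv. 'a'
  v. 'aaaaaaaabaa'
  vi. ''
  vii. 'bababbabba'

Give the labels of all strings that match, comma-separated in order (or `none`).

vi

i → no match
ii → no match
iii → no match
iv → no match
v → no match
vi → match
vii → no match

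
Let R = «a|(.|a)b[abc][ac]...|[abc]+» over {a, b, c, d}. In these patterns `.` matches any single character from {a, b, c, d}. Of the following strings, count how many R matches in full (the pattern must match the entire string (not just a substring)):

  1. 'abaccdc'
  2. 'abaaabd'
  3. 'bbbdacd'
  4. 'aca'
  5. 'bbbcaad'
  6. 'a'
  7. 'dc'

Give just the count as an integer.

1 → match
2 → match
3 → no match
4 → match
5 → match
6 → match
7 → no match
Total matched: 5

5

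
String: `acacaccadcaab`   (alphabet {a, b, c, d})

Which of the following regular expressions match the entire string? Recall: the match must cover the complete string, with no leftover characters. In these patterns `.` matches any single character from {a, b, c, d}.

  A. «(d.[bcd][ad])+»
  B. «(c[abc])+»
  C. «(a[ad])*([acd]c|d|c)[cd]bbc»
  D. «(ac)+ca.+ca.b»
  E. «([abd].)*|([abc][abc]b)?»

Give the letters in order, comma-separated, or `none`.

A → no match — must start with `d`
B → no match — must start with `c`
C → no match — must end with `bbc`
D → match
E → no match

D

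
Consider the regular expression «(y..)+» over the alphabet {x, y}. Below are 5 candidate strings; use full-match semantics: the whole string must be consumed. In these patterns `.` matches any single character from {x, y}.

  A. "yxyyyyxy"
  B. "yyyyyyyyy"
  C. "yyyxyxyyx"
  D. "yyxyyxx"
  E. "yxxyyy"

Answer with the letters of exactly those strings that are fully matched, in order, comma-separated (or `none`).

A → no match
B → match
C → no match
D → no match
E → match

B, E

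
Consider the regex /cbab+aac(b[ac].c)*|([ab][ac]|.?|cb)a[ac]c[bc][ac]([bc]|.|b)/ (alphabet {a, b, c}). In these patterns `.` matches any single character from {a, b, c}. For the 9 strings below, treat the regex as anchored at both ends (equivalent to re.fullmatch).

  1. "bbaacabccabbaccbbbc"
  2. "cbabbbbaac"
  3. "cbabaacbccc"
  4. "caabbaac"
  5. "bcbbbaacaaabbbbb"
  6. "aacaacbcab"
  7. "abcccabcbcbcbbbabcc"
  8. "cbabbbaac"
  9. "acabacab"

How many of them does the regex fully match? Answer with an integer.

3

1 → no match
2 → match
3 → match
4 → no match
5 → no match
6 → no match
7 → no match
8 → match
9 → no match
Total matched: 3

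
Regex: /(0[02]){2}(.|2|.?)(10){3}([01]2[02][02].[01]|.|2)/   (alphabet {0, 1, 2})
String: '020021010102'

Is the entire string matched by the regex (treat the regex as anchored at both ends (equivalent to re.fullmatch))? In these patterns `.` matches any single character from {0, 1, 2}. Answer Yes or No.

Yes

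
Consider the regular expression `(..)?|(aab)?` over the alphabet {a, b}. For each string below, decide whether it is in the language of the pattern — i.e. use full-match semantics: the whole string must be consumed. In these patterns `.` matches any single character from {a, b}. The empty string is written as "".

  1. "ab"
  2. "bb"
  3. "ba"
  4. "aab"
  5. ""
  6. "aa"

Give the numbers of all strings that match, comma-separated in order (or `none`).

1 → match
2 → match
3 → match
4 → match
5 → match
6 → match

1, 2, 3, 4, 5, 6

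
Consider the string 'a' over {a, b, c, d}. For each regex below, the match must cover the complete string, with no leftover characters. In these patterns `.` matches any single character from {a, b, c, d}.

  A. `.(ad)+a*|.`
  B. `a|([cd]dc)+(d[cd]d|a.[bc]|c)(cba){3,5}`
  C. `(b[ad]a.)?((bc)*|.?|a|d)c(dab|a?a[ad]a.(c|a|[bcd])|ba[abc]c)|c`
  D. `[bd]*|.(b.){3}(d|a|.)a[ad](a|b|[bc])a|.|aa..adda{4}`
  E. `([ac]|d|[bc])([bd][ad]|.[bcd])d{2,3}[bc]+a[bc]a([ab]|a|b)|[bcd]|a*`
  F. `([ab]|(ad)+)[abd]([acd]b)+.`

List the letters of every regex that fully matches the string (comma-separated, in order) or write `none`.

A, B, D, E

A → match
B → match
C → no match
D → match
E → match
F → no match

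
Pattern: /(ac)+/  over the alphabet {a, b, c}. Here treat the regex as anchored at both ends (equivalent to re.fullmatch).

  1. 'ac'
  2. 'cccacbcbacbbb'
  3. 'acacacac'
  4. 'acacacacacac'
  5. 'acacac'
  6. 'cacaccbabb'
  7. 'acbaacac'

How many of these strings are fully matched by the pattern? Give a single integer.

1. 'ac' → match
2 → no match — must start with 'ac'
3. 'acacacac' → match
4. 'acacacacacac' → match
5. 'acacac' → match
6. 'cacaccbabb' → no match — must start with 'ac'
7. 'acbaacac' → no match
Total matched: 4

4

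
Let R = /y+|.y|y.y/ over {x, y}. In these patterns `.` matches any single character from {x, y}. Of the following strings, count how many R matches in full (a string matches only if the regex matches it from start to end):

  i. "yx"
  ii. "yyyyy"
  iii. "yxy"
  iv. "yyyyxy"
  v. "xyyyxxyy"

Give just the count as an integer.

i. "yx" → no match — must end with "y"
ii. "yyyyy" → match
iii. "yxy" → match
iv. "yyyyxy" → no match
v. "xyyyxxyy" → no match
Total matched: 2

2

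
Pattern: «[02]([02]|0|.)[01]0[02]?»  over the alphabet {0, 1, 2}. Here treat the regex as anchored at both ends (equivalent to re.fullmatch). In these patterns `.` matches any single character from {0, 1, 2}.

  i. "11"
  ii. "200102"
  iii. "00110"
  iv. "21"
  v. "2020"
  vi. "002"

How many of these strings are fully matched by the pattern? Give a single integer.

0

i → no match
ii → no match
iii → no match
iv → no match
v → no match
vi → no match
Total matched: 0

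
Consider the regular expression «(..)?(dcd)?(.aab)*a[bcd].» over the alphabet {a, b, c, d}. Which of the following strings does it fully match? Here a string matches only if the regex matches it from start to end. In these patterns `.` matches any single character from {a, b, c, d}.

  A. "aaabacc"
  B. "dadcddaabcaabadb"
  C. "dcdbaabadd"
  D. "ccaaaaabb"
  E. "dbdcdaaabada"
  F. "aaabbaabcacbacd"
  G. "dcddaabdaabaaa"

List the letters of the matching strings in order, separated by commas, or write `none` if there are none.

A, B, C, E

A. "aaabacc" → match
B → match
C. "dcdbaabadd" → match
D. "ccaaaaabb" → no match
E. "dbdcdaaabada" → match
F → no match
G → no match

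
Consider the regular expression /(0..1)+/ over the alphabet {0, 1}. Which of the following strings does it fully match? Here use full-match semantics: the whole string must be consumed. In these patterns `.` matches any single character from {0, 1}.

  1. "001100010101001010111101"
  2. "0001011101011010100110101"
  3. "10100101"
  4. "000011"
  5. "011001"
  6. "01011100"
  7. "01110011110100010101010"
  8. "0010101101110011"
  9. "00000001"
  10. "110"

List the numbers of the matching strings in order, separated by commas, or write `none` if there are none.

none

1 → no match
2 → no match
3. "10100101" → no match — must start with "0"
4. "000011" → no match
5. "011001" → no match
6. "01011100" → no match — must end with "1"
7 → no match — must end with "1"
8 → no match
9. "00000001" → no match
10. "110" → no match — must start with "0"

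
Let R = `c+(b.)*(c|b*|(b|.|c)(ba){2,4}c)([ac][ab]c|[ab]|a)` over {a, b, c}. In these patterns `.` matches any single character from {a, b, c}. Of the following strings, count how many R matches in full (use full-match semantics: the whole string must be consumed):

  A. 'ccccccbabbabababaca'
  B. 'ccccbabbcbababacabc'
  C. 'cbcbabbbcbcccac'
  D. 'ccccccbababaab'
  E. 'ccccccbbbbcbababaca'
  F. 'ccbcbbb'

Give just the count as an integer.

A → match
B → match
C → match
D → no match
E → match
F → match
Total matched: 5

5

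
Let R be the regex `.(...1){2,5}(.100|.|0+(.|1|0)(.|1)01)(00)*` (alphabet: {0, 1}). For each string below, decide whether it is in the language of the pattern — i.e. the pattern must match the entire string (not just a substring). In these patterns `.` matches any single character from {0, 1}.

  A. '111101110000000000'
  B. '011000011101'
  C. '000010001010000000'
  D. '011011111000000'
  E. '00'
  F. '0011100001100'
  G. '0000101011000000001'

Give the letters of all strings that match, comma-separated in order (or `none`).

A → no match
B → no match
C → no match
D → no match
E → no match
F → no match
G → no match

none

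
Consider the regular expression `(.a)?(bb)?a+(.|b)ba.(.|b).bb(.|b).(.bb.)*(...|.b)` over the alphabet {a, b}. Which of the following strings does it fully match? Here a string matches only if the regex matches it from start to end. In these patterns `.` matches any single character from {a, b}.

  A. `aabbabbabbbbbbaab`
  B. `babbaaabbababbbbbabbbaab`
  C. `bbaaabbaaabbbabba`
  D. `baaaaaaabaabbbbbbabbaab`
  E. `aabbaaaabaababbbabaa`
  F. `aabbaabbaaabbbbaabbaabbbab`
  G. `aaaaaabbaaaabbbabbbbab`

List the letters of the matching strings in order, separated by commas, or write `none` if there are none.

A, B, D, E, F, G

A → match
B → match
C → no match
D → match
E → match
F → match
G → match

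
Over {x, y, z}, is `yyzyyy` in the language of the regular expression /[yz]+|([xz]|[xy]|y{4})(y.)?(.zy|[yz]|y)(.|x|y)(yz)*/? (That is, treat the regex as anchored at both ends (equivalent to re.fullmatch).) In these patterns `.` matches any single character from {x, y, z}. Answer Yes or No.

Yes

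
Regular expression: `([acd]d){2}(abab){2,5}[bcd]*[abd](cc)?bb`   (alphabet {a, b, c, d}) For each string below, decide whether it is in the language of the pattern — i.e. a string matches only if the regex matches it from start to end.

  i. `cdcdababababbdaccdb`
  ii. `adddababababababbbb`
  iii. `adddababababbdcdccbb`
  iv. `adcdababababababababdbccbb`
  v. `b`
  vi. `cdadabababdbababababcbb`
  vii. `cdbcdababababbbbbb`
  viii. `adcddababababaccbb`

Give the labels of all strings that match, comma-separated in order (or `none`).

ii, iii, iv

i → no match — must end with `bb`
ii → match
iii → match
iv → match
v → no match — must end with `bb`
vi → no match
vii → no match
viii → no match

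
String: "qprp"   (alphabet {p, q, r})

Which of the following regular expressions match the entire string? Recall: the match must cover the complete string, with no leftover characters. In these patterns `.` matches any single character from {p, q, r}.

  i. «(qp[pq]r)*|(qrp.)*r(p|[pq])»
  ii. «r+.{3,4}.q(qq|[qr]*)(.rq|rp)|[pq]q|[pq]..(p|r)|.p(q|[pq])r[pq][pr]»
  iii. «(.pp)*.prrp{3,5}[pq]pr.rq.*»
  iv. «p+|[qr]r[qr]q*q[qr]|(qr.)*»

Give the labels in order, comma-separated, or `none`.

i → no match
ii → match
iii → no match
iv → no match

ii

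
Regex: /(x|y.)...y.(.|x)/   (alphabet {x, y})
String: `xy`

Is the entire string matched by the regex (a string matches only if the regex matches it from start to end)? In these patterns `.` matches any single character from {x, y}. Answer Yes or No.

No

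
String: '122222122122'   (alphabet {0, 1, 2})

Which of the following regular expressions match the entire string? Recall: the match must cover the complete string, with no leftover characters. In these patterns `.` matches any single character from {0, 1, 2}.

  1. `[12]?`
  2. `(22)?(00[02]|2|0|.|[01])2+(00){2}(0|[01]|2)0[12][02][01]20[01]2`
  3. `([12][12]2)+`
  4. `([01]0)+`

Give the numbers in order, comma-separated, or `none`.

3

1 → no match
2 → no match
3 → match
4 → no match — must end with '0'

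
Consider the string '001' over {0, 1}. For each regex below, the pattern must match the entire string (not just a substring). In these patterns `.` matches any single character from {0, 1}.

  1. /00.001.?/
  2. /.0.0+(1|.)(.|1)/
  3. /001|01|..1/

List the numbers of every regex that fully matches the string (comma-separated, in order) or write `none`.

1 → no match
2 → no match
3 → match

3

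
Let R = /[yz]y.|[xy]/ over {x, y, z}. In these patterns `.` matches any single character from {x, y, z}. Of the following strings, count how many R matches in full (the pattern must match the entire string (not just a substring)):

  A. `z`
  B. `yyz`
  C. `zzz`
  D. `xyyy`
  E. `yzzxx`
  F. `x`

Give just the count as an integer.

2

A. `z` → no match
B. `yyz` → match
C. `zzz` → no match
D. `xyyy` → no match
E. `yzzxx` → no match
F. `x` → match
Total matched: 2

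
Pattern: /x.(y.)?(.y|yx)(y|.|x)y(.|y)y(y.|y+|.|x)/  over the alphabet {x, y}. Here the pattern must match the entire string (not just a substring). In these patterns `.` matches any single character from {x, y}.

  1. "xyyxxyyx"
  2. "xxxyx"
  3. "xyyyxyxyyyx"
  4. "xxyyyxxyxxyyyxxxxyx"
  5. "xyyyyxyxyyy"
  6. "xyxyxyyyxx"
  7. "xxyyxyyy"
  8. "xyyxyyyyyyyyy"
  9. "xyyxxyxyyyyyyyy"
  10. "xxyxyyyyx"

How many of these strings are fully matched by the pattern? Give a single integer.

4

1. "xyyxxyyx" → no match
2. "xxxyx" → no match
3. "xyyyxyxyyyx" → match
4 → no match
5. "xyyyyxyxyyy" → no match
6. "xyxyxyyyxx" → no match
7. "xxyyxyyy" → no match
8 → match
9 → match
10. "xxyxyyyyx" → match
Total matched: 4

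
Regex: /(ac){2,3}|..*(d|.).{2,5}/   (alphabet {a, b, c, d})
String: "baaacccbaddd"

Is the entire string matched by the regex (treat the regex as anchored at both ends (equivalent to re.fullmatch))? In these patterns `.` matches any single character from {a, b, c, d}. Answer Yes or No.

Yes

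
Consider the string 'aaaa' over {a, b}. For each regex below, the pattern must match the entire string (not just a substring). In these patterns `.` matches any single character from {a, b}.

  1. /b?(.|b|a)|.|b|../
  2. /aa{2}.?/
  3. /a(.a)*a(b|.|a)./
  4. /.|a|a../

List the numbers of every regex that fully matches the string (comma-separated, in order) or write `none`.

2, 3

1 → no match
2 → match
3 → match
4 → no match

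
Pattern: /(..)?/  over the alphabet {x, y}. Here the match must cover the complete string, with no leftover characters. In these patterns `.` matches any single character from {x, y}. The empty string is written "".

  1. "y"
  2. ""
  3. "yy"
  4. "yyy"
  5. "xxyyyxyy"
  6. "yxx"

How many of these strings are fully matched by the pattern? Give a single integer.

2

1. "y" → no match
2. "" → match
3. "yy" → match
4. "yyy" → no match
5. "xxyyyxyy" → no match
6. "yxx" → no match
Total matched: 2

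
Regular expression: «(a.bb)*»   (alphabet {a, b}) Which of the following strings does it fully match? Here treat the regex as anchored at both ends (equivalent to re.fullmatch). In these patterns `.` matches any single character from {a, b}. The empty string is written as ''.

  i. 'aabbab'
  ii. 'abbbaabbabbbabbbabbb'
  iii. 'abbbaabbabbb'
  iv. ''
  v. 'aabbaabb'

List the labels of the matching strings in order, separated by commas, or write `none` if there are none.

ii, iii, iv, v

i → no match
ii → match
iii → match
iv → match
v → match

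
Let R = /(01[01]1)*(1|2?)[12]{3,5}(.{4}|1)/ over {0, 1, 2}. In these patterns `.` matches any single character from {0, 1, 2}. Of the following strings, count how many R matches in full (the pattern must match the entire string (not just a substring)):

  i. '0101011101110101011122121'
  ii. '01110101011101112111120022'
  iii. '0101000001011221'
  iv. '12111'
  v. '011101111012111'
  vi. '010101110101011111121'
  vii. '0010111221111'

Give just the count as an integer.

4

i → match
ii → match
iii → no match
iv. '12111' → match
v → no match
vi → match
vii → no match
Total matched: 4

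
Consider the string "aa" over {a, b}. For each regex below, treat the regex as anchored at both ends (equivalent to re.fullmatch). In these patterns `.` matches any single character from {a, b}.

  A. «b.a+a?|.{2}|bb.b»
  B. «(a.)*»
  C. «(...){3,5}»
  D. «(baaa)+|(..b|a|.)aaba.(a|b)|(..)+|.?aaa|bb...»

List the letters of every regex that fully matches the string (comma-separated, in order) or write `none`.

A, B, D

A → match
B → match
C → no match
D → match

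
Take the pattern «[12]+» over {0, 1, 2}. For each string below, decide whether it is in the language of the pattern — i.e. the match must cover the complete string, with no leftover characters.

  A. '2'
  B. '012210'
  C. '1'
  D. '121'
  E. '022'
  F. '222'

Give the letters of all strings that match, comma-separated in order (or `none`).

A → match
B → no match
C → match
D → match
E → no match
F → match

A, C, D, F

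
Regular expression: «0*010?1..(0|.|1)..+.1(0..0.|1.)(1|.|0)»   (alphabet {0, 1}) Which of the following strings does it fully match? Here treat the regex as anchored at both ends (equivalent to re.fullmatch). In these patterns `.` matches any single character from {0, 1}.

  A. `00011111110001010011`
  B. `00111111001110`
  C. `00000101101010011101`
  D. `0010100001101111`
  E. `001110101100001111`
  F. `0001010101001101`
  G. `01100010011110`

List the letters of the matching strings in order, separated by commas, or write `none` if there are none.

A → match
B → match
C → match
D → match
E → match
F → match
G → match

A, B, C, D, E, F, G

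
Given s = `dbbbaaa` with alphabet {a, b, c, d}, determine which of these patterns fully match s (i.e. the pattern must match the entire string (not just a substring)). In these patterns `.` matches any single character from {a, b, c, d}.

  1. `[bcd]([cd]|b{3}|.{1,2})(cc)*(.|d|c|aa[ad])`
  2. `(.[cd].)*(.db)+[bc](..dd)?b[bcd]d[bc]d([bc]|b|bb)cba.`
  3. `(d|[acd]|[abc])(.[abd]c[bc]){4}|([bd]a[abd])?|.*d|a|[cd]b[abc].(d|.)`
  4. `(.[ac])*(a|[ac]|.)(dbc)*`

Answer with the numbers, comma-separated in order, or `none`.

1 → match
2 → no match
3 → no match
4 → no match

1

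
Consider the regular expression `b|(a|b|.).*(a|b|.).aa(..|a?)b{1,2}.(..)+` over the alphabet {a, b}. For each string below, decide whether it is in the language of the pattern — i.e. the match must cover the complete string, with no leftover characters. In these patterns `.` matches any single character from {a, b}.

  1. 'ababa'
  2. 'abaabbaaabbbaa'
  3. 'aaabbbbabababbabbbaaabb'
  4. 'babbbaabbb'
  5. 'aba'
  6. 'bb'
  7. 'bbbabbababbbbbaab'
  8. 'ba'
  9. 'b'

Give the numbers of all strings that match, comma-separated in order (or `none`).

2, 9

1. 'ababa' → no match
2 → match
3 → no match
4. 'babbbaabbb' → no match
5. 'aba' → no match
6. 'bb' → no match
7 → no match
8. 'ba' → no match
9. 'b' → match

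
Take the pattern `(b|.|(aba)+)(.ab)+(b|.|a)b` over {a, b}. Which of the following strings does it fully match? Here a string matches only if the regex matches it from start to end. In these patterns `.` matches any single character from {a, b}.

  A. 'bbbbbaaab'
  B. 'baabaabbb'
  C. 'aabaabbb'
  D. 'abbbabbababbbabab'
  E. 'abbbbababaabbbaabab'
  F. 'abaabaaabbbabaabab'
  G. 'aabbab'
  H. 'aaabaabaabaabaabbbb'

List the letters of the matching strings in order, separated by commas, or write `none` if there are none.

A. 'bbbbbaaab' → no match
B. 'baabaabbb' → match
C. 'aabaabbb' → no match
D → no match
E → no match
F → no match
G. 'aabbab' → no match
H → no match

B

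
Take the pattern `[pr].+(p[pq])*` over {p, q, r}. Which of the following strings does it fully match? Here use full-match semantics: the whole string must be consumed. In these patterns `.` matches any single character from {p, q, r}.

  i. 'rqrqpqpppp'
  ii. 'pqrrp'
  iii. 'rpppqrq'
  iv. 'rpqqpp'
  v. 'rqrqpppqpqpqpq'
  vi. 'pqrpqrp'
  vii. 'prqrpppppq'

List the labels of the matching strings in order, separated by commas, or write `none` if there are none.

i, ii, iii, iv, v, vi, vii

i → match
ii → match
iii → match
iv → match
v → match
vi → match
vii → match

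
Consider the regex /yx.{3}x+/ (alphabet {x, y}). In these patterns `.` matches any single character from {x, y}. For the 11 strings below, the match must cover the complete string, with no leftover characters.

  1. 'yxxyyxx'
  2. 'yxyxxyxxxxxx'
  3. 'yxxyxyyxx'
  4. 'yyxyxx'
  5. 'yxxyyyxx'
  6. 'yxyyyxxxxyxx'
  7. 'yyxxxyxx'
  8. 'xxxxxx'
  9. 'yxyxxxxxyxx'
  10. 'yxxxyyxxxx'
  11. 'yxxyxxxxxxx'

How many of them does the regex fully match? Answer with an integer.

2

1 → match
2 → no match
3 → no match
4 → no match — must start with 'yx'
5 → no match
6 → no match
7 → no match — must start with 'yx'
8 → no match — must start with 'yx'
9 → no match
10 → no match
11 → match
Total matched: 2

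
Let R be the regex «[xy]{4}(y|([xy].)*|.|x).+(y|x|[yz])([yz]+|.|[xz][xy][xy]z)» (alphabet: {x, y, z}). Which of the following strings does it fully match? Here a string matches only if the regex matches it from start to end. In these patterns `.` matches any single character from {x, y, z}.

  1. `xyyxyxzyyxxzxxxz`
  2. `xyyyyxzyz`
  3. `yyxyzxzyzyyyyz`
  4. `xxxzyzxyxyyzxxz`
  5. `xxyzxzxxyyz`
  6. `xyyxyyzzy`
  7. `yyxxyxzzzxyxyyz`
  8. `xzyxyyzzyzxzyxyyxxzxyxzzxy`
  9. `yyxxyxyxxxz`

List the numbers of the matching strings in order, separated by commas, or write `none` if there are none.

1, 2, 3, 6, 7, 9

1 → match
2. `xyyyyxzyz` → match
3 → match
4 → no match
5. `xxyzxzxxyyz` → no match
6. `xyyxyyzzy` → match
7 → match
8 → no match
9. `yyxxyxyxxxz` → match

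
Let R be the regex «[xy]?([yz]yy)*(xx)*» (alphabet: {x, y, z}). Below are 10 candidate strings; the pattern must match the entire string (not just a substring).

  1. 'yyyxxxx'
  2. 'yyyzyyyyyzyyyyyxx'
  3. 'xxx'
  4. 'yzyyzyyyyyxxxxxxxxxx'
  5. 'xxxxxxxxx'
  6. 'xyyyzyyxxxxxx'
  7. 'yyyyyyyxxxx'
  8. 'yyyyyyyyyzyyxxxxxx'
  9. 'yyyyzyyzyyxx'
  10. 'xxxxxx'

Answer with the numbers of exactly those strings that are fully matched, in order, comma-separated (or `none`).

1, 2, 3, 4, 5, 6, 7, 8, 9, 10

1. 'yyyxxxx' → match
2 → match
3. 'xxx' → match
4 → match
5. 'xxxxxxxxx' → match
6 → match
7. 'yyyyyyyxxxx' → match
8 → match
9. 'yyyyzyyzyyxx' → match
10. 'xxxxxx' → match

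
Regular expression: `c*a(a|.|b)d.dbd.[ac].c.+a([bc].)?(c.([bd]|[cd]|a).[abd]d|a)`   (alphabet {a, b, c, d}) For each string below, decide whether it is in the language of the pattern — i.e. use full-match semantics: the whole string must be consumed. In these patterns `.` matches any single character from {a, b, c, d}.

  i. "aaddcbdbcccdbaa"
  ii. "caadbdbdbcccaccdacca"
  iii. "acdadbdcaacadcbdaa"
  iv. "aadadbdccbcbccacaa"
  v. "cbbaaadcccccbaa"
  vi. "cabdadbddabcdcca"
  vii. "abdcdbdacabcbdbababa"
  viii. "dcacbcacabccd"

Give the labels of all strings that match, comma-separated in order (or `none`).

i → no match
ii → match
iii → match
iv → match
v → no match
vi → no match
vii → no match
viii → no match

ii, iii, iv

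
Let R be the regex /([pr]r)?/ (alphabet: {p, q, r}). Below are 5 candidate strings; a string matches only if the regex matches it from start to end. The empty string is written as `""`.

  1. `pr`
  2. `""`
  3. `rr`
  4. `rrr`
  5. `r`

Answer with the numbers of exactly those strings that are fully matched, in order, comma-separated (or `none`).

1, 2, 3

1. `pr` → match
2. `""` → match
3. `rr` → match
4. `rrr` → no match
5. `r` → no match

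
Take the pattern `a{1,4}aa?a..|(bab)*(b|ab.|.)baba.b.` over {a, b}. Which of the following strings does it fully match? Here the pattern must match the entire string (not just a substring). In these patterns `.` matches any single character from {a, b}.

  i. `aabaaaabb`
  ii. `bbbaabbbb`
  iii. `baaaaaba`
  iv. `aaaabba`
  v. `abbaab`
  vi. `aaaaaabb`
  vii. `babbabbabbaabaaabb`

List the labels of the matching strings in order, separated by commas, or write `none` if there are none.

vi

i → no match
ii → no match
iii → no match
iv → no match
v → no match
vi → match
vii → no match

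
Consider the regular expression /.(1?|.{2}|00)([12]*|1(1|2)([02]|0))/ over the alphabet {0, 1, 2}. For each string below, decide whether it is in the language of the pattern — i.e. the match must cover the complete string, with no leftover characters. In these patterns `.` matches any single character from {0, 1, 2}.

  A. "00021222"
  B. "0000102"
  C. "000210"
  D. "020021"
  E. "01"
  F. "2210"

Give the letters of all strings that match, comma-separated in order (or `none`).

A, E

A. "00021222" → match
B. "0000102" → no match
C. "000210" → no match
D. "020021" → no match
E. "01" → match
F. "2210" → no match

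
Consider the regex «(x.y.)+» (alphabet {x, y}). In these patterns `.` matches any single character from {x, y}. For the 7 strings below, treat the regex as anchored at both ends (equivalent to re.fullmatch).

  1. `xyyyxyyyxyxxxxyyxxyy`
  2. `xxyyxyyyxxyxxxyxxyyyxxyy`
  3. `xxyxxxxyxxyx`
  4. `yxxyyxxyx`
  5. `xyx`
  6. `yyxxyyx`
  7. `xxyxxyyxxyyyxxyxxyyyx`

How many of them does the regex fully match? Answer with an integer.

1 → no match
2 → match
3 → no match
4 → no match — must start with `x`
5 → no match
6 → no match — must start with `x`
7 → no match
Total matched: 1

1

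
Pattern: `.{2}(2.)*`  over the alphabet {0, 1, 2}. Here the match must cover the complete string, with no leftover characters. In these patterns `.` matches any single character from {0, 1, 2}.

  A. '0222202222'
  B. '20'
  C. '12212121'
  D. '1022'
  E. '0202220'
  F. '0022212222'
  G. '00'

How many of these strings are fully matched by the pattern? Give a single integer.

6

A → match
B → match
C → match
D → match
E → no match
F → match
G → match
Total matched: 6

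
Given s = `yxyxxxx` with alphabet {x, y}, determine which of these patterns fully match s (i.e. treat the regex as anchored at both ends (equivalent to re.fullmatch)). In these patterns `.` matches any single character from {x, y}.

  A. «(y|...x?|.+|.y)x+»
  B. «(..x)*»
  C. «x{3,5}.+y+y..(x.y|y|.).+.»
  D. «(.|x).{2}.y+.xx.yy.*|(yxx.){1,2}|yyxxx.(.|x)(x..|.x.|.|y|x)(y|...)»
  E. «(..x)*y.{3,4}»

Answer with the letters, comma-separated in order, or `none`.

A → match
B → no match
C → no match — must start with `x`
D → no match
E → no match

A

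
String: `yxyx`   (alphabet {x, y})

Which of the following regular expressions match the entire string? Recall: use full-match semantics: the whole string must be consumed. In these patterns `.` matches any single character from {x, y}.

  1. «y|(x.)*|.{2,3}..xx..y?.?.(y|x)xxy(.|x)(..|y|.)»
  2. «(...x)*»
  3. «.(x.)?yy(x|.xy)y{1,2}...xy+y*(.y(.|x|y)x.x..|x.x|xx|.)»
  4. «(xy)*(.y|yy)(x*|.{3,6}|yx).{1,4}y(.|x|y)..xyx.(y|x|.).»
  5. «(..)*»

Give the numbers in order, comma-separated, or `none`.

2, 5

1 → no match
2 → match
3 → no match
4 → no match
5 → match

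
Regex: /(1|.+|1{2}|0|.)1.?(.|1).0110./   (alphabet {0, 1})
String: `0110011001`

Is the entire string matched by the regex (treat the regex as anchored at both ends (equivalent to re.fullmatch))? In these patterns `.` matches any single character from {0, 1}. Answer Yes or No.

No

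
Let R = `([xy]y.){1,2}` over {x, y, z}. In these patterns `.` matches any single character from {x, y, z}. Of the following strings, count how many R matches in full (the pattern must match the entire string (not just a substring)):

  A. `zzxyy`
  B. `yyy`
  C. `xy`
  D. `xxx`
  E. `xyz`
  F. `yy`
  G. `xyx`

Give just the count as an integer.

A → no match
B → match
C → no match
D → no match
E → match
F → no match
G → match
Total matched: 3

3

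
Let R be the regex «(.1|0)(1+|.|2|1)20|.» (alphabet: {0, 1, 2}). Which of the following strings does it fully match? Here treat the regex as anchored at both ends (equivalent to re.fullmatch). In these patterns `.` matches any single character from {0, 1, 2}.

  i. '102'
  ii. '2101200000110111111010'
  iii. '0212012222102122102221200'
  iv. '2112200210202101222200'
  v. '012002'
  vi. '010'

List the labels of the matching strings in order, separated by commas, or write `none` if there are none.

i. '102' → no match
ii → no match
iii → no match
iv → no match
v. '012002' → no match
vi. '010' → no match

none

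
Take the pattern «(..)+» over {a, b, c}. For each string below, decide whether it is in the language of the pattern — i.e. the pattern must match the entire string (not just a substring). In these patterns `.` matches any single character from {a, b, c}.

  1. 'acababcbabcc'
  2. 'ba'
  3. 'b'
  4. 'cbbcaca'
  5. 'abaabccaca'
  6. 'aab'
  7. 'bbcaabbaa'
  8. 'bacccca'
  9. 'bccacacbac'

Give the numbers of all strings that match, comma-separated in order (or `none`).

1 → match
2 → match
3 → no match
4 → no match
5 → match
6 → no match
7 → no match
8 → no match
9 → match

1, 2, 5, 9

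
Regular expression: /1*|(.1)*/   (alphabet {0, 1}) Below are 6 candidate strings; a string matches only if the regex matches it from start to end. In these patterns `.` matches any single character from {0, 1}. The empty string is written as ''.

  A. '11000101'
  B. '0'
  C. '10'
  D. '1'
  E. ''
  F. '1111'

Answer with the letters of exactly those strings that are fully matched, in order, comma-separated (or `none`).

D, E, F

A → no match
B → no match
C → no match
D → match
E → match
F → match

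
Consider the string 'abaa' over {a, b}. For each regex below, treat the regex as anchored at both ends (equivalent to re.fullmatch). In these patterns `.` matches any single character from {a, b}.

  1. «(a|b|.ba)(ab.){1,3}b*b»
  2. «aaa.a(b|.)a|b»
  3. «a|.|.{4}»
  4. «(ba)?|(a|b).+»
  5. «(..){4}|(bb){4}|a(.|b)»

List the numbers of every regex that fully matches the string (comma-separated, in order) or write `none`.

1 → no match — must end with 'b'
2 → no match
3 → match
4 → match
5 → no match

3, 4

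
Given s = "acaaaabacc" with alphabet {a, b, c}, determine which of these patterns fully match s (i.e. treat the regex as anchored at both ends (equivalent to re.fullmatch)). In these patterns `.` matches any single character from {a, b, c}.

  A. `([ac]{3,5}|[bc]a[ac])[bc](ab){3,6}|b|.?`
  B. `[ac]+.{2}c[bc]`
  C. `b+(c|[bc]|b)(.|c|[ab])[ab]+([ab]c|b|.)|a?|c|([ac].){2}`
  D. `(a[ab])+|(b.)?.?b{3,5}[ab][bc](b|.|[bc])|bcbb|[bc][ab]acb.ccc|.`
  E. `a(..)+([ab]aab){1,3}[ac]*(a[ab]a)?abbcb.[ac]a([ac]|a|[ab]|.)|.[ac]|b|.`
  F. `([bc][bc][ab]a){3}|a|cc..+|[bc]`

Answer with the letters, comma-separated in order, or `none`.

A → no match
B → match
C → no match
D → no match
E → no match
F → no match

B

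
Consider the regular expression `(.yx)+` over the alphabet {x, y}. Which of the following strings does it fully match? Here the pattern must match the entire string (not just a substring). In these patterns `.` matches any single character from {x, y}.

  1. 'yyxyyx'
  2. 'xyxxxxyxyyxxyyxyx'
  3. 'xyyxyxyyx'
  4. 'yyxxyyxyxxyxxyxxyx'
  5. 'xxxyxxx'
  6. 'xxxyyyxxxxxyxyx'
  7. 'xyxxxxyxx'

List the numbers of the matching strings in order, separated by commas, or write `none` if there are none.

1

1 → match
2 → no match
3 → no match
4 → no match
5 → no match — must end with 'yx'
6 → no match
7 → no match — must end with 'yx'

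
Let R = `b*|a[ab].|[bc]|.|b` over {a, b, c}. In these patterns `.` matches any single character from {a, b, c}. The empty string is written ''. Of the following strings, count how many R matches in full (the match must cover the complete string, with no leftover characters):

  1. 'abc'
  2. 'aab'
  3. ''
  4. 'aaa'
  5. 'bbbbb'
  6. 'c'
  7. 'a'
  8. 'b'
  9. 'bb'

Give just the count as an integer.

1. 'abc' → match
2. 'aab' → match
3. '' → match
4. 'aaa' → match
5. 'bbbbb' → match
6. 'c' → match
7. 'a' → match
8. 'b' → match
9. 'bb' → match
Total matched: 9

9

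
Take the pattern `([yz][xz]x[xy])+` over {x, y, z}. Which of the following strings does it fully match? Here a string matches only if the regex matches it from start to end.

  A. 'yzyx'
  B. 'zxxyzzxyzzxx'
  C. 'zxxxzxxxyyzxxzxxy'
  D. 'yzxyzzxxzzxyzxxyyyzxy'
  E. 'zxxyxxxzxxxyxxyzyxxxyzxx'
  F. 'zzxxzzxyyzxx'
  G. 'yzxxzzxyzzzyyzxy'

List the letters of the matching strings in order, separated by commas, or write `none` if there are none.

B, F

A. 'yzyx' → no match
B. 'zxxyzzxyzzxx' → match
C → no match
D → no match
E → no match
F. 'zzxxzzxyyzxx' → match
G → no match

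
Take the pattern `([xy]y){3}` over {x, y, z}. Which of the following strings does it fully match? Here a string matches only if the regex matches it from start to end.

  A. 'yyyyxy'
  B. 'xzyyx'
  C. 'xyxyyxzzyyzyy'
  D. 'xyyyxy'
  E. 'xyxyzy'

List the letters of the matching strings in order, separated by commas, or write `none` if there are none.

A → match
B → no match — must end with 'y'
C → no match
D → match
E → no match

A, D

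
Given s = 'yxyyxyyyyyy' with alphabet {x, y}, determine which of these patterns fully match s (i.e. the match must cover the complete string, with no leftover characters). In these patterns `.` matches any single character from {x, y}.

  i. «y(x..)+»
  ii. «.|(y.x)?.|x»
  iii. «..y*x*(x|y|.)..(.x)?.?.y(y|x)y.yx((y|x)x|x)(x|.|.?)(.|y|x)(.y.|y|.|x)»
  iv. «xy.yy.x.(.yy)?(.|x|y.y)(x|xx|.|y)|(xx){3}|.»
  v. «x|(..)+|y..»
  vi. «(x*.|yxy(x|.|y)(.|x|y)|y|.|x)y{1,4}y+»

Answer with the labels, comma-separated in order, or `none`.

i → no match
ii → no match
iii → no match
iv → no match
v → no match
vi → match

vi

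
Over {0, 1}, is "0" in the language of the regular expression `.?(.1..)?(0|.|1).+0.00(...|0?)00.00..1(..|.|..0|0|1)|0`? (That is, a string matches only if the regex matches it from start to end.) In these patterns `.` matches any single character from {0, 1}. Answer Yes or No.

Yes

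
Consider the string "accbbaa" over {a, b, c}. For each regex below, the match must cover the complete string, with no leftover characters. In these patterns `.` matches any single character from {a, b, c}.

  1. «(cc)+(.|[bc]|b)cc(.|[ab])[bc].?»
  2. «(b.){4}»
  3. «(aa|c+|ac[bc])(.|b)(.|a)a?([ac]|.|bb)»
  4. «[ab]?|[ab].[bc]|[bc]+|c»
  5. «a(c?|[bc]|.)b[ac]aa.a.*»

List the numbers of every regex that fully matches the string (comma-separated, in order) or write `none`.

1 → no match — must start with "cc"
2 → no match — must start with "b"
3 → match
4 → no match
5 → no match

3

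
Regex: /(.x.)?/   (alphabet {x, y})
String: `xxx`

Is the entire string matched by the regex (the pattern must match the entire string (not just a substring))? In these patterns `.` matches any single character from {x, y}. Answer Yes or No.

Yes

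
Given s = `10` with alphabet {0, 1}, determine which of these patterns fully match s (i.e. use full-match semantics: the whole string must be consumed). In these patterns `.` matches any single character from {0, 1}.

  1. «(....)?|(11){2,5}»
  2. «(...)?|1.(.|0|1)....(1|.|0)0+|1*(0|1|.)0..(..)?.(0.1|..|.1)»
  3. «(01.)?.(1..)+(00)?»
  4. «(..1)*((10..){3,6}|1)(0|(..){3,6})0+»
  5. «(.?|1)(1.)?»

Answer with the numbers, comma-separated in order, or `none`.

1 → no match
2 → no match
3 → no match
4 → no match
5 → match

5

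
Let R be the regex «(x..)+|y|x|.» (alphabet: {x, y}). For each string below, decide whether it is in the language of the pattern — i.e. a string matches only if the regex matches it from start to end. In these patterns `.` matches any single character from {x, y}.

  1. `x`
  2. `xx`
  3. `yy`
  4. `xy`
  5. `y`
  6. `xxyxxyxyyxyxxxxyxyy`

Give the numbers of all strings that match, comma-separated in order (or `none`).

1, 5

1. `x` → match
2. `xx` → no match
3. `yy` → no match
4. `xy` → no match
5. `y` → match
6 → no match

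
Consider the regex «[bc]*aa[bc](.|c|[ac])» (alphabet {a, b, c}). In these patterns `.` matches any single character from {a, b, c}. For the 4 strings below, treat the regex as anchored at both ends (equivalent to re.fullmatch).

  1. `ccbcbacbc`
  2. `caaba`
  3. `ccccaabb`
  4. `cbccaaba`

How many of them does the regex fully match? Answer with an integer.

1 → no match
2 → match
3 → match
4 → match
Total matched: 3

3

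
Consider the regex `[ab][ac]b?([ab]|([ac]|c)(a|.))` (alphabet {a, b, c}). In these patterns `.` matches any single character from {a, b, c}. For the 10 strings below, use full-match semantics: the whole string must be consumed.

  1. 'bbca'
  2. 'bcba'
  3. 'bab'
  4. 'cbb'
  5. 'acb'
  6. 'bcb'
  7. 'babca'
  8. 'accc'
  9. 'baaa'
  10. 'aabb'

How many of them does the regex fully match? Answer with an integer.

8

1 → no match
2 → match
3 → match
4 → no match
5 → match
6 → match
7 → match
8 → match
9 → match
10 → match
Total matched: 8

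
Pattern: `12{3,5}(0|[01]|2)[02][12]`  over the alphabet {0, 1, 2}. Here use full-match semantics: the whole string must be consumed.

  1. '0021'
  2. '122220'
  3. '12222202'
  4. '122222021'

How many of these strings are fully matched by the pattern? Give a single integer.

2

1 → no match — must start with '12'
2 → no match
3 → match
4 → match
Total matched: 2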